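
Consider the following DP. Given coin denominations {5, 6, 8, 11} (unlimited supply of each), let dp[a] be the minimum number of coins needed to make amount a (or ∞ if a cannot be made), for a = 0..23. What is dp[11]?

 a  0  1  2  3  4  5  6  7  8  9 10 11 12 13 14 15 16 17 18 19 20 21 22 23
dp  0  -  -  -  -  1  1  -  1  -  2  1  2  2  2  3  2  2  3  2  3  3  2  3
(- denotes ∞ / unreachable)

1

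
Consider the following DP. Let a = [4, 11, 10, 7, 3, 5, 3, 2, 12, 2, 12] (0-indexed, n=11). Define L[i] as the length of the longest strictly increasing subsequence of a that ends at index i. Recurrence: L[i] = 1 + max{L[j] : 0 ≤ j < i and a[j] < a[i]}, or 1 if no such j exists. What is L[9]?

   i    0    1    2    3    4    5    6    7    8    9   10
a[i]    4   11   10    7    3    5    3    2   12    2   12
L[i]    1    2    2    2    1    2    1    1    3    1    3

1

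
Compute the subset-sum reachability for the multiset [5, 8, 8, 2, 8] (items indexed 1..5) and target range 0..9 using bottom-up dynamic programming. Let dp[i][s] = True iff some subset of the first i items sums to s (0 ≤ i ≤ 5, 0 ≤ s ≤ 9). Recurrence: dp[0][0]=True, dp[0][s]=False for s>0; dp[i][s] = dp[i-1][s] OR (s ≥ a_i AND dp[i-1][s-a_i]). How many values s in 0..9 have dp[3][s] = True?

i\s   0   1   2   3   4   5   6   7   8   9
  0   T   F   F   F   F   F   F   F   F   F
  1   T   F   F   F   F   T   F   F   F   F
  2   T   F   F   F   F   T   F   F   T   F
  3   T   F   F   F   F   T   F   F   T   F
  4   T   F   T   F   F   T   F   T   T   F
  5   T   F   T   F   F   T   F   T   T   F

3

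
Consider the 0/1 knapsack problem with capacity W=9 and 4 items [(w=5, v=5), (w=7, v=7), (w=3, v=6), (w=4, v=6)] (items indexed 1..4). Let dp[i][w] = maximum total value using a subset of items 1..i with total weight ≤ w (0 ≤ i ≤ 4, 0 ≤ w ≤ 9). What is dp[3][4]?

6

i\w   0   1   2   3   4   5   6   7   8   9
  0   0   0   0   0   0   0   0   0   0   0
  1   0   0   0   0   0   5   5   5   5   5
  2   0   0   0   0   0   5   5   7   7   7
  3   0   0   0   6   6   6   6   7  11  11
  4   0   0   0   6   6   6   6  12  12  12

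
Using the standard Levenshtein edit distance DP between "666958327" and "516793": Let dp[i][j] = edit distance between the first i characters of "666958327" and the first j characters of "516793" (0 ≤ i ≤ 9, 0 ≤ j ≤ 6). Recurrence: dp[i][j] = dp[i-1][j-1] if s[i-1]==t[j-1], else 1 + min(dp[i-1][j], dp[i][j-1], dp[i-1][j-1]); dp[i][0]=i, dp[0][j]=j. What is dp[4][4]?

3

   ''  5  1  6  7  9  3
''  0  1  2  3  4  5  6
 6  1  1  2  2  3  4  5
 6  2  2  2  2  3  4  5
 6  3  3  3  2  3  4  5
 9  4  4  4  3  3  3  4
 5  5  4  5  4  4  4  4
 8  6  5  5  5  5  5  5
 3  7  6  6  6  6  6  5
 2  8  7  7  7  7  7  6
 7  9  8  8  8  7  8  7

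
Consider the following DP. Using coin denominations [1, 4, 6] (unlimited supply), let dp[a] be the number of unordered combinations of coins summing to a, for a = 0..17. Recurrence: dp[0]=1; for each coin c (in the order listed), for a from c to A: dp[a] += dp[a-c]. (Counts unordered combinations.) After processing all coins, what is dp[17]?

10

after  coin     0     1     2     3     4     5     6     7     8     9    10    11    12    13    14    15    16    17
          1     1     1     1     1     1     1     1     1     1     1     1     1     1     1     1     1     1     1
          4     1     1     1     1     2     2     2     2     3     3     3     3     4     4     4     4     5     5
          6     1     1     1     1     2     2     3     3     4     4     5     5     7     7     8     8    10    10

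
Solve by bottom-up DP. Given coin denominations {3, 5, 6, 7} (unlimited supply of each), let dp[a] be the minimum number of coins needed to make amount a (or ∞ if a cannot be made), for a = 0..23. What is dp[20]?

3

 a  0  1  2  3  4  5  6  7  8  9 10 11 12 13 14 15 16 17 18 19 20 21 22 23
dp  0  -  -  1  -  1  1  1  2  2  2  2  2  2  2  3  3  3  3  3  3  3  4  4
(- denotes ∞ / unreachable)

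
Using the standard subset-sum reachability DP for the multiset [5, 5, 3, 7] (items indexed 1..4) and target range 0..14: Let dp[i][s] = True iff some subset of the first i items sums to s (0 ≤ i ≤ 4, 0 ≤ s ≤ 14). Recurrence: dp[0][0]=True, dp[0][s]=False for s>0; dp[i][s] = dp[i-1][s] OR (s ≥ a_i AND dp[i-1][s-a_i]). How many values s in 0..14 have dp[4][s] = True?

8

i\s   0   1   2   3   4   5   6   7   8   9  10  11  12  13  14
  0   T   F   F   F   F   F   F   F   F   F   F   F   F   F   F
  1   T   F   F   F   F   T   F   F   F   F   F   F   F   F   F
  2   T   F   F   F   F   T   F   F   F   F   T   F   F   F   F
  3   T   F   F   T   F   T   F   F   T   F   T   F   F   T   F
  4   T   F   F   T   F   T   F   T   T   F   T   F   T   T   F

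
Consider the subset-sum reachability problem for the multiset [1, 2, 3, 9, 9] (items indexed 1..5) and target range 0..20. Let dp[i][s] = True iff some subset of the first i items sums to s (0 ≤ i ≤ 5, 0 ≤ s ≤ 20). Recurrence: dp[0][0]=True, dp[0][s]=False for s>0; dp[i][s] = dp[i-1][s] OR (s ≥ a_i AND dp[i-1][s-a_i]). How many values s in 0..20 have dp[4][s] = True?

i\s   0   1   2   3   4   5   6   7   8   9  10  11  12  13  14  15  16  17  18  19  20
  0   T   F   F   F   F   F   F   F   F   F   F   F   F   F   F   F   F   F   F   F   F
  1   T   T   F   F   F   F   F   F   F   F   F   F   F   F   F   F   F   F   F   F   F
  2   T   T   T   T   F   F   F   F   F   F   F   F   F   F   F   F   F   F   F   F   F
  3   T   T   T   T   T   T   T   F   F   F   F   F   F   F   F   F   F   F   F   F   F
  4   T   T   T   T   T   T   T   F   F   T   T   T   T   T   T   T   F   F   F   F   F
  5   T   T   T   T   T   T   T   F   F   T   T   T   T   T   T   T   F   F   T   T   T

14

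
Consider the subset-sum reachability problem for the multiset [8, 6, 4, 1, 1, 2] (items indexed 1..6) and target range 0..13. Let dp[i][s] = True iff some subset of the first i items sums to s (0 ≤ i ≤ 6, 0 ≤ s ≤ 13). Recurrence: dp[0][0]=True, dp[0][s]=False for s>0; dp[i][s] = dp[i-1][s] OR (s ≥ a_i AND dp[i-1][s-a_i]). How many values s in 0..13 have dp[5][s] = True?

i\s   0   1   2   3   4   5   6   7   8   9  10  11  12  13
  0   T   F   F   F   F   F   F   F   F   F   F   F   F   F
  1   T   F   F   F   F   F   F   F   T   F   F   F   F   F
  2   T   F   F   F   F   F   T   F   T   F   F   F   F   F
  3   T   F   F   F   T   F   T   F   T   F   T   F   T   F
  4   T   T   F   F   T   T   T   T   T   T   T   T   T   T
  5   T   T   T   F   T   T   T   T   T   T   T   T   T   T
  6   T   T   T   T   T   T   T   T   T   T   T   T   T   T

13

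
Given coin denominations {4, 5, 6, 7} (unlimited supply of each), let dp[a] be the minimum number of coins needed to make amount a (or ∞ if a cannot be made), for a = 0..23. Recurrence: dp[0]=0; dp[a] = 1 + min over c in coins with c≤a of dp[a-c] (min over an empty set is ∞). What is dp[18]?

3

 a  0  1  2  3  4  5  6  7  8  9 10 11 12 13 14 15 16 17 18 19 20 21 22 23
dp  0  -  -  -  1  1  1  1  2  2  2  2  2  2  2  3  3  3  3  3  3  3  4  4
(- denotes ∞ / unreachable)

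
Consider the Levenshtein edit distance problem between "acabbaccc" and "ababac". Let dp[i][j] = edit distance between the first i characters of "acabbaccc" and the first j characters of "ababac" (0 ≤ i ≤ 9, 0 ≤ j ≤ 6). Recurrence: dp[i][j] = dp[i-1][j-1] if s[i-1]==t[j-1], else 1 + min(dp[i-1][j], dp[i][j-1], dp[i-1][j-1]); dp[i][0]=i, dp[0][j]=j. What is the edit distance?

4

   ''  a  b  a  b  a  c
''  0  1  2  3  4  5  6
 a  1  0  1  2  3  4  5
 c  2  1  1  2  3  4  4
 a  3  2  2  1  2  3  4
 b  4  3  2  2  1  2  3
 b  5  4  3  3  2  2  3
 a  6  5  4  3  3  2  3
 c  7  6  5  4  4  3  2
 c  8  7  6  5  5  4  3
 c  9  8  7  6  6  5  4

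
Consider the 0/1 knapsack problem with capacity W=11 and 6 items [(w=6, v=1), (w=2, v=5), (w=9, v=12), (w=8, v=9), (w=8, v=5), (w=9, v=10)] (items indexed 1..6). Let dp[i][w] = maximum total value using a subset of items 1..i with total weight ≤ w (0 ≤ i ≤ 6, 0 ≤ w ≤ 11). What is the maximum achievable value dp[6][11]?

i\w   0   1   2   3   4   5   6   7   8   9  10  11
  0   0   0   0   0   0   0   0   0   0   0   0   0
  1   0   0   0   0   0   0   1   1   1   1   1   1
  2   0   0   5   5   5   5   5   5   6   6   6   6
  3   0   0   5   5   5   5   5   5   6  12  12  17
  4   0   0   5   5   5   5   5   5   9  12  14  17
  5   0   0   5   5   5   5   5   5   9  12  14  17
  6   0   0   5   5   5   5   5   5   9  12  14  17

17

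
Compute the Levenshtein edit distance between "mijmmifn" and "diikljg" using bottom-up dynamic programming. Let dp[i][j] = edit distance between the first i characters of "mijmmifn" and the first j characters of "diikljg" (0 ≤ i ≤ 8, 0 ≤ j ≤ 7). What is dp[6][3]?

4

   ''  d  i  i  k  l  j  g
''  0  1  2  3  4  5  6  7
 m  1  1  2  3  4  5  6  7
 i  2  2  1  2  3  4  5  6
 j  3  3  2  2  3  4  4  5
 m  4  4  3  3  3  4  5  5
 m  5  5  4  4  4  4  5  6
 i  6  6  5  4  5  5  5  6
 f  7  7  6  5  5  6  6  6
 n  8  8  7  6  6  6  7  7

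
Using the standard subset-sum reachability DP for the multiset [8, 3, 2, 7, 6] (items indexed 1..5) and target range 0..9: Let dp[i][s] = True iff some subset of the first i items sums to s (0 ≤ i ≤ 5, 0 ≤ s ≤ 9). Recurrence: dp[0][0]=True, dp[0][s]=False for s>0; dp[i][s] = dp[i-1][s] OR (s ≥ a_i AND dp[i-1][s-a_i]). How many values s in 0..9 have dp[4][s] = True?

7

i\s   0   1   2   3   4   5   6   7   8   9
  0   T   F   F   F   F   F   F   F   F   F
  1   T   F   F   F   F   F   F   F   T   F
  2   T   F   F   T   F   F   F   F   T   F
  3   T   F   T   T   F   T   F   F   T   F
  4   T   F   T   T   F   T   F   T   T   T
  5   T   F   T   T   F   T   T   T   T   T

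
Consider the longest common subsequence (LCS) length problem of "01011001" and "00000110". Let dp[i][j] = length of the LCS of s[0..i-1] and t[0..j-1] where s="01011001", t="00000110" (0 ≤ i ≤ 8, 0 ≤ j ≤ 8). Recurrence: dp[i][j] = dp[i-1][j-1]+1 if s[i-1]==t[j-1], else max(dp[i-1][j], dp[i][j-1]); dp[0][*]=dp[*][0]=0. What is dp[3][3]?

   ''  0  0  0  0  0  1  1  0
''  0  0  0  0  0  0  0  0  0
 0  0  1  1  1  1  1  1  1  1
 1  0  1  1  1  1  1  2  2  2
 0  0  1  2  2  2  2  2  2  3
 1  0  1  2  2  2  2  3  3  3
 1  0  1  2  2  2  2  3  4  4
 0  0  1  2  3  3  3  3  4  5
 0  0  1  2  3  4  4  4  4  5
 1  0  1  2  3  4  4  5  5  5

2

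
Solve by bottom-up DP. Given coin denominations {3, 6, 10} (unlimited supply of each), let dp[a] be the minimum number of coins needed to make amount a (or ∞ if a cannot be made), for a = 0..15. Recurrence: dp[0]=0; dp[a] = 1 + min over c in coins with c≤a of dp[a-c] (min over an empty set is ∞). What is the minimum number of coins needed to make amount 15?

 a  0  1  2  3  4  5  6  7  8  9 10 11 12 13 14 15
dp  0  -  -  1  -  -  1  -  -  2  1  -  2  2  -  3
(- denotes ∞ / unreachable)

3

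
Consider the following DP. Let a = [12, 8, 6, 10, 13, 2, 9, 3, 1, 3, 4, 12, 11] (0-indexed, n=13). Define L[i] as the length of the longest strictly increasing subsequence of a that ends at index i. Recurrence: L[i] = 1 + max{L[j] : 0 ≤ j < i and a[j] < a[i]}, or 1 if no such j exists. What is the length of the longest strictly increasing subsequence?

4

   i    0    1    2    3    4    5    6    7    8    9   10   11   12
a[i]   12    8    6   10   13    2    9    3    1    3    4   12   11
L[i]    1    1    1    2    3    1    2    2    1    2    3    4    4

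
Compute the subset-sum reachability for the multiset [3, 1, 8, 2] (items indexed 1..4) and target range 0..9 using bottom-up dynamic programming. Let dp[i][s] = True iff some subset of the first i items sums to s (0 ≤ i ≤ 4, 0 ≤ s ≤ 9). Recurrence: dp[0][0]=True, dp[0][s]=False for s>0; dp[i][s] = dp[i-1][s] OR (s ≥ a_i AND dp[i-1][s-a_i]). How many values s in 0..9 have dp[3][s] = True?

i\s   0   1   2   3   4   5   6   7   8   9
  0   T   F   F   F   F   F   F   F   F   F
  1   T   F   F   T   F   F   F   F   F   F
  2   T   T   F   T   T   F   F   F   F   F
  3   T   T   F   T   T   F   F   F   T   T
  4   T   T   T   T   T   T   T   F   T   T

6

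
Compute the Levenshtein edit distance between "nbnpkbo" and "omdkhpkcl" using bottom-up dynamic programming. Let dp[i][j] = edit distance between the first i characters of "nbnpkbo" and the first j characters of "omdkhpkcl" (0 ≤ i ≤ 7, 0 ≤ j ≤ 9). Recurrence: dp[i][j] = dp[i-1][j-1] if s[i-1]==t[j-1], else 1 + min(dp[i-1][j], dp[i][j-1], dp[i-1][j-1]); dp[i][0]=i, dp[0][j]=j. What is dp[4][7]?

   ''  o  m  d  k  h  p  k  c  l
''  0  1  2  3  4  5  6  7  8  9
 n  1  1  2  3  4  5  6  7  8  9
 b  2  2  2  3  4  5  6  7  8  9
 n  3  3  3  3  4  5  6  7  8  9
 p  4  4  4  4  4  5  5  6  7  8
 k  5  5  5  5  4  5  6  5  6  7
 b  6  6  6  6  5  5  6  6  6  7
 o  7  6  7  7  6  6  6  7  7  7

6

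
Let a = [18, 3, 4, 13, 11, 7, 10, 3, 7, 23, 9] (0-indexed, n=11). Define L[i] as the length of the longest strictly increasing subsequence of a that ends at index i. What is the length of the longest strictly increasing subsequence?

   i    0    1    2    3    4    5    6    7    8    9   10
a[i]   18    3    4   13   11    7   10    3    7   23    9
L[i]    1    1    2    3    3    3    4    1    3    5    4

5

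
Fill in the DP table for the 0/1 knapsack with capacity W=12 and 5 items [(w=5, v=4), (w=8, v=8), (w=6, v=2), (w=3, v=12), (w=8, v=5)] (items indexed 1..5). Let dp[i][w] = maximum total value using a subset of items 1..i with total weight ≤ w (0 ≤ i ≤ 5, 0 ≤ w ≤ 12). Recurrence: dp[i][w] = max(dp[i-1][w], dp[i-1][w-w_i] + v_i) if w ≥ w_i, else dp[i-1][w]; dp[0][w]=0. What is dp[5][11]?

i\w   0   1   2   3   4   5   6   7   8   9  10  11  12
  0   0   0   0   0   0   0   0   0   0   0   0   0   0
  1   0   0   0   0   0   4   4   4   4   4   4   4   4
  2   0   0   0   0   0   4   4   4   8   8   8   8   8
  3   0   0   0   0   0   4   4   4   8   8   8   8   8
  4   0   0   0  12  12  12  12  12  16  16  16  20  20
  5   0   0   0  12  12  12  12  12  16  16  16  20  20

20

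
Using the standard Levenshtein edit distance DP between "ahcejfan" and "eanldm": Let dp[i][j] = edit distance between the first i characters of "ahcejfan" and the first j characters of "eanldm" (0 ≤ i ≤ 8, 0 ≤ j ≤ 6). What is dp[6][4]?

6

   ''  e  a  n  l  d  m
''  0  1  2  3  4  5  6
 a  1  1  1  2  3  4  5
 h  2  2  2  2  3  4  5
 c  3  3  3  3  3  4  5
 e  4  3  4  4  4  4  5
 j  5  4  4  5  5  5  5
 f  6  5  5  5  6  6  6
 a  7  6  5  6  6  7  7
 n  8  7  6  5  6  7  8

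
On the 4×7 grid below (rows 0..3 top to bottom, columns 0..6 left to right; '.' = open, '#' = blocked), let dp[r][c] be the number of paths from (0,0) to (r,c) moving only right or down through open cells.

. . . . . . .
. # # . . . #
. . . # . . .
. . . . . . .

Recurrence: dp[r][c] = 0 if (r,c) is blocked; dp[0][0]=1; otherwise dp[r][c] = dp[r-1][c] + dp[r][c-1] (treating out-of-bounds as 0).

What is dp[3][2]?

3

r\c   0   1   2   3   4   5   6
  0   1   1   1   1   1   1   1
  1   1   0   0   1   2   3   0
  2   1   1   1   0   2   5   5
  3   1   2   3   3   5  10  15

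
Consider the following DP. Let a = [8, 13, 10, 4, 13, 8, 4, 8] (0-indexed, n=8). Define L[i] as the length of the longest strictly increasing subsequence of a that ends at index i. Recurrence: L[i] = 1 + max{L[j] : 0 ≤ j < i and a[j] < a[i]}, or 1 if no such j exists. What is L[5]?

   i    0    1    2    3    4    5    6    7
a[i]    8   13   10    4   13    8    4    8
L[i]    1    2    2    1    3    2    1    2

2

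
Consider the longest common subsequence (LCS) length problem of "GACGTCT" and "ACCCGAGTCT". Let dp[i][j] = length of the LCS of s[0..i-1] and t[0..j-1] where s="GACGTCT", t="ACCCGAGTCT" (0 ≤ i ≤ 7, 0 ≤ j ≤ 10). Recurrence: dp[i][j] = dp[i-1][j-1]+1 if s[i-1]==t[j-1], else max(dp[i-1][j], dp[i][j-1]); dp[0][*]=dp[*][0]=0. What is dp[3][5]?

2

   ''  A  C  C  C  G  A  G  T  C  T
''  0  0  0  0  0  0  0  0  0  0  0
 G  0  0  0  0  0  1  1  1  1  1  1
 A  0  1  1  1  1  1  2  2  2  2  2
 C  0  1  2  2  2  2  2  2  2  3  3
 G  0  1  2  2  2  3  3  3  3  3  3
 T  0  1  2  2  2  3  3  3  4  4  4
 C  0  1  2  3  3  3  3  3  4  5  5
 T  0  1  2  3  3  3  3  3  4  5  6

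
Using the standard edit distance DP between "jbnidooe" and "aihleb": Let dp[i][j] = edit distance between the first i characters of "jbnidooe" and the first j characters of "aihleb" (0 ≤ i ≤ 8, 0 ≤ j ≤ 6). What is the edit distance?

   ''  a  i  h  l  e  b
''  0  1  2  3  4  5  6
 j  1  1  2  3  4  5  6
 b  2  2  2  3  4  5  5
 n  3  3  3  3  4  5  6
 i  4  4  3  4  4  5  6
 d  5  5  4  4  5  5  6
 o  6  6  5  5  5  6  6
 o  7  7  6  6  6  6  7
 e  8  8  7  7  7  6  7

7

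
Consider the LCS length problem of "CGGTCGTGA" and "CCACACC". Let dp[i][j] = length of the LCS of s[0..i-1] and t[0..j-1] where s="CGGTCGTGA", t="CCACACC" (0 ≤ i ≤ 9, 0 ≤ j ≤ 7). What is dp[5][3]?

2

   ''  C  C  A  C  A  C  C
''  0  0  0  0  0  0  0  0
 C  0  1  1  1  1  1  1  1
 G  0  1  1  1  1  1  1  1
 G  0  1  1  1  1  1  1  1
 T  0  1  1  1  1  1  1  1
 C  0  1  2  2  2  2  2  2
 G  0  1  2  2  2  2  2  2
 T  0  1  2  2  2  2  2  2
 G  0  1  2  2  2  2  2  2
 A  0  1  2  3  3  3  3  3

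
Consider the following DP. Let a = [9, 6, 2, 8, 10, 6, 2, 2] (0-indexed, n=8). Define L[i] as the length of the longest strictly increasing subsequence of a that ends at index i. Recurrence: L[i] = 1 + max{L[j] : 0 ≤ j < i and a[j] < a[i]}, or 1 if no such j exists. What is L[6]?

   i    0    1    2    3    4    5    6    7
a[i]    9    6    2    8   10    6    2    2
L[i]    1    1    1    2    3    2    1    1

1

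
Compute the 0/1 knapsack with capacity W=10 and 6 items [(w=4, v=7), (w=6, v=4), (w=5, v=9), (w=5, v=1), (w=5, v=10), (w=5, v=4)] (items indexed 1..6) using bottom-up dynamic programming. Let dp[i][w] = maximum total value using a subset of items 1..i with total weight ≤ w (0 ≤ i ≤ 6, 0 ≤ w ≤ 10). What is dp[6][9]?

17

i\w   0   1   2   3   4   5   6   7   8   9  10
  0   0   0   0   0   0   0   0   0   0   0   0
  1   0   0   0   0   7   7   7   7   7   7   7
  2   0   0   0   0   7   7   7   7   7   7  11
  3   0   0   0   0   7   9   9   9   9  16  16
  4   0   0   0   0   7   9   9   9   9  16  16
  5   0   0   0   0   7  10  10  10  10  17  19
  6   0   0   0   0   7  10  10  10  10  17  19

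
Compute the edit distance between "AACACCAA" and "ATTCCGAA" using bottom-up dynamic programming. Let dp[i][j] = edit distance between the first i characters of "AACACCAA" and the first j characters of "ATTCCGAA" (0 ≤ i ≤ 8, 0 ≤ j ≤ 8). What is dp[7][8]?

   ''  A  T  T  C  C  G  A  A
''  0  1  2  3  4  5  6  7  8
 A  1  0  1  2  3  4  5  6  7
 A  2  1  1  2  3  4  5  5  6
 C  3  2  2  2  2  3  4  5  6
 A  4  3  3  3  3  3  4  4  5
 C  5  4  4  4  3  3  4  5  5
 C  6  5  5  5  4  3  4  5  6
 A  7  6  6  6  5  4  4  4  5
 A  8  7  7  7  6  5  5  4  4

5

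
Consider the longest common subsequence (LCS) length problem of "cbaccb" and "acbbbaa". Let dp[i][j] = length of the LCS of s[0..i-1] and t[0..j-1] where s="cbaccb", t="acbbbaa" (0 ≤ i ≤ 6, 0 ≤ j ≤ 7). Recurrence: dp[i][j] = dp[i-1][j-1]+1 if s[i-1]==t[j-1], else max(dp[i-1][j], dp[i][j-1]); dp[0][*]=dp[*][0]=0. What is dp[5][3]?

   ''  a  c  b  b  b  a  a
''  0  0  0  0  0  0  0  0
 c  0  0  1  1  1  1  1  1
 b  0  0  1  2  2  2  2  2
 a  0  1  1  2  2  2  3  3
 c  0  1  2  2  2  2  3  3
 c  0  1  2  2  2  2  3  3
 b  0  1  2  3  3  3  3  3

2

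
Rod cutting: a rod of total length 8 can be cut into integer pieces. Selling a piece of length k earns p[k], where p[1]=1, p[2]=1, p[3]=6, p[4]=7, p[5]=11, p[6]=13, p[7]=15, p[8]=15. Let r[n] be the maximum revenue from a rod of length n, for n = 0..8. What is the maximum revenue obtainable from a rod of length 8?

17

   n    0    1    2    3    4    5    6    7    8
r[n]    0    1    2    6    7   11   13   15   17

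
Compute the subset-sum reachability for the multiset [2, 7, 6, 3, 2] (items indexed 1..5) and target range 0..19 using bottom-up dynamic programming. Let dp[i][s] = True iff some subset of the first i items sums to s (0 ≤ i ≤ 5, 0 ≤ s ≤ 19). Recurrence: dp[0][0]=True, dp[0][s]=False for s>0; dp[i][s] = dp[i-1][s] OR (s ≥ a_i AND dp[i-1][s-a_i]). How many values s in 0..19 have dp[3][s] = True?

i\s   0   1   2   3   4   5   6   7   8   9  10  11  12  13  14  15  16  17  18  19
  0   T   F   F   F   F   F   F   F   F   F   F   F   F   F   F   F   F   F   F   F
  1   T   F   T   F   F   F   F   F   F   F   F   F   F   F   F   F   F   F   F   F
  2   T   F   T   F   F   F   F   T   F   T   F   F   F   F   F   F   F   F   F   F
  3   T   F   T   F   F   F   T   T   T   T   F   F   F   T   F   T   F   F   F   F
  4   T   F   T   T   F   T   T   T   T   T   T   T   T   T   F   T   T   F   T   F
  5   T   F   T   T   T   T   T   T   T   T   T   T   T   T   T   T   T   T   T   F

8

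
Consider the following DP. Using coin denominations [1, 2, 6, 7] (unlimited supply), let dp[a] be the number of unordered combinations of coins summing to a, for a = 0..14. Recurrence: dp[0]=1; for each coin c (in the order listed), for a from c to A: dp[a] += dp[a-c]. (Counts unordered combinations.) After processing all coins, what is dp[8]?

8

after  coin     0     1     2     3     4     5     6     7     8     9    10    11    12    13    14
          1     1     1     1     1     1     1     1     1     1     1     1     1     1     1     1
          2     1     1     2     2     3     3     4     4     5     5     6     6     7     7     8
          6     1     1     2     2     3     3     5     5     7     7     9     9    12    12    15
          7     1     1     2     2     3     3     5     6     8     9    11    12    15    17    21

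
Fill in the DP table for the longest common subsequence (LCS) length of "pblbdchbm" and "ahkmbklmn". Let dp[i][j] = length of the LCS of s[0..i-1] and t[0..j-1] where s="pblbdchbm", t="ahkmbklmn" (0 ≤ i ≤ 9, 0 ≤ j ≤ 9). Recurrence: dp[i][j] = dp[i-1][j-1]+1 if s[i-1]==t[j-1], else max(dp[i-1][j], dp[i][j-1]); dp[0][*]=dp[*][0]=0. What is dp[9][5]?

2

   ''  a  h  k  m  b  k  l  m  n
''  0  0  0  0  0  0  0  0  0  0
 p  0  0  0  0  0  0  0  0  0  0
 b  0  0  0  0  0  1  1  1  1  1
 l  0  0  0  0  0  1  1  2  2  2
 b  0  0  0  0  0  1  1  2  2  2
 d  0  0  0  0  0  1  1  2  2  2
 c  0  0  0  0  0  1  1  2  2  2
 h  0  0  1  1  1  1  1  2  2  2
 b  0  0  1  1  1  2  2  2  2  2
 m  0  0  1  1  2  2  2  2  3  3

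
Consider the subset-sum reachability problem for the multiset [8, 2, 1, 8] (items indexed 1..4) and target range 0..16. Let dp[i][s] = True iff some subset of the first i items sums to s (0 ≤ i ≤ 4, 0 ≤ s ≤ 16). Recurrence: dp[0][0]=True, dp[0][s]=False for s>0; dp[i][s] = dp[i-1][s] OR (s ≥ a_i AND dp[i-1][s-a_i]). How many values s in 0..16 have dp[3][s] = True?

8

i\s   0   1   2   3   4   5   6   7   8   9  10  11  12  13  14  15  16
  0   T   F   F   F   F   F   F   F   F   F   F   F   F   F   F   F   F
  1   T   F   F   F   F   F   F   F   T   F   F   F   F   F   F   F   F
  2   T   F   T   F   F   F   F   F   T   F   T   F   F   F   F   F   F
  3   T   T   T   T   F   F   F   F   T   T   T   T   F   F   F   F   F
  4   T   T   T   T   F   F   F   F   T   T   T   T   F   F   F   F   T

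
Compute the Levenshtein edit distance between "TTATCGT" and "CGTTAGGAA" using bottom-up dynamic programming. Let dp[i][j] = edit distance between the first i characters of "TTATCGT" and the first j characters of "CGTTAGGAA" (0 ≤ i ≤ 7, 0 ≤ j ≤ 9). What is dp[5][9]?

6

   ''  C  G  T  T  A  G  G  A  A
''  0  1  2  3  4  5  6  7  8  9
 T  1  1  2  2  3  4  5  6  7  8
 T  2  2  2  2  2  3  4  5  6  7
 A  3  3  3  3  3  2  3  4  5  6
 T  4  4  4  3  3  3  3  4  5  6
 C  5  4  5  4  4  4  4  4  5  6
 G  6  5  4  5  5  5  4  4  5  6
 T  7  6  5  4  5  6  5  5  5  6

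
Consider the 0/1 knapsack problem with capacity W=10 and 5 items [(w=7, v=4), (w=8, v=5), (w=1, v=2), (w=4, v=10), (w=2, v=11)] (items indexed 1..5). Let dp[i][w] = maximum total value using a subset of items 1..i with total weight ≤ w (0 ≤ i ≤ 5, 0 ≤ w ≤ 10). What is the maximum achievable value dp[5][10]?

23

i\w   0   1   2   3   4   5   6   7   8   9  10
  0   0   0   0   0   0   0   0   0   0   0   0
  1   0   0   0   0   0   0   0   4   4   4   4
  2   0   0   0   0   0   0   0   4   5   5   5
  3   0   2   2   2   2   2   2   4   6   7   7
  4   0   2   2   2  10  12  12  12  12  12  12
  5   0   2  11  13  13  13  21  23  23  23  23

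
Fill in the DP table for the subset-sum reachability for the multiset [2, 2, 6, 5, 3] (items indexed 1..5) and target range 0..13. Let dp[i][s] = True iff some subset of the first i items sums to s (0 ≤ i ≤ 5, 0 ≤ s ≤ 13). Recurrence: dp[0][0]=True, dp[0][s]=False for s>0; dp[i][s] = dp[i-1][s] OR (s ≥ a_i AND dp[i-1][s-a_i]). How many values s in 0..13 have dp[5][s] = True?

13

i\s   0   1   2   3   4   5   6   7   8   9  10  11  12  13
  0   T   F   F   F   F   F   F   F   F   F   F   F   F   F
  1   T   F   T   F   F   F   F   F   F   F   F   F   F   F
  2   T   F   T   F   T   F   F   F   F   F   F   F   F   F
  3   T   F   T   F   T   F   T   F   T   F   T   F   F   F
  4   T   F   T   F   T   T   T   T   T   T   T   T   F   T
  5   T   F   T   T   T   T   T   T   T   T   T   T   T   T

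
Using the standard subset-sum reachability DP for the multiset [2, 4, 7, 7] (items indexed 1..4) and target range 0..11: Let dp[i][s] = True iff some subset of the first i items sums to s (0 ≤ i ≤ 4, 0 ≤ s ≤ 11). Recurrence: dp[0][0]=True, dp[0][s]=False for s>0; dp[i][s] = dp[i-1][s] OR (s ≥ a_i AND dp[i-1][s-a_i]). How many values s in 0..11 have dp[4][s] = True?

7

i\s   0   1   2   3   4   5   6   7   8   9  10  11
  0   T   F   F   F   F   F   F   F   F   F   F   F
  1   T   F   T   F   F   F   F   F   F   F   F   F
  2   T   F   T   F   T   F   T   F   F   F   F   F
  3   T   F   T   F   T   F   T   T   F   T   F   T
  4   T   F   T   F   T   F   T   T   F   T   F   T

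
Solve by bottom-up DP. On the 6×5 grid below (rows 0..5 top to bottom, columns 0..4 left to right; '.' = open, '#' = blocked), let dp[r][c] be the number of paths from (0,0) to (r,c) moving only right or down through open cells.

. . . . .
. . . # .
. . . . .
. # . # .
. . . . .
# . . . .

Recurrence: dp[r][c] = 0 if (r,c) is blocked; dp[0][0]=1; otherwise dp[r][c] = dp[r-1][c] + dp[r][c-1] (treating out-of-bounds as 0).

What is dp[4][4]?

14

r\c   0   1   2   3   4
  0   1   1   1   1   1
  1   1   2   3   0   1
  2   1   3   6   6   7
  3   1   0   6   0   7
  4   1   1   7   7  14
  5   0   1   8  15  29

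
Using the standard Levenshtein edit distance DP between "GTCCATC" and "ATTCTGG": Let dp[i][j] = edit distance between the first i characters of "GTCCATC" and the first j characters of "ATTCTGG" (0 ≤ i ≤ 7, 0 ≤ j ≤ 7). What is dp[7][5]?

4

   ''  A  T  T  C  T  G  G
''  0  1  2  3  4  5  6  7
 G  1  1  2  3  4  5  5  6
 T  2  2  1  2  3  4  5  6
 C  3  3  2  2  2  3  4  5
 C  4  4  3  3  2  3  4  5
 A  5  4  4  4  3  3  4  5
 T  6  5  4  4  4  3  4  5
 C  7  6  5  5  4  4  4  5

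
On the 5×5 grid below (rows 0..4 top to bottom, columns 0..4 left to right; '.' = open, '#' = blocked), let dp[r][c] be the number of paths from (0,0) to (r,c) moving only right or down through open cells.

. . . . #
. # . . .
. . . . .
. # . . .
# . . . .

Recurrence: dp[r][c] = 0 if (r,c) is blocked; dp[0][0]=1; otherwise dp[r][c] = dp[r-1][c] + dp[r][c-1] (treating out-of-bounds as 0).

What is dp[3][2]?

r\c   0   1   2   3   4
  0   1   1   1   1   0
  1   1   0   1   2   2
  2   1   1   2   4   6
  3   1   0   2   6  12
  4   0   0   2   8  20

2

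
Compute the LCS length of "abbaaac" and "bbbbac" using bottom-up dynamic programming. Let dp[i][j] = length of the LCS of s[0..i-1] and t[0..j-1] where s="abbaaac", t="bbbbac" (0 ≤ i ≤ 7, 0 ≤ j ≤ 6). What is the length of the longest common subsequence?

   ''  b  b  b  b  a  c
''  0  0  0  0  0  0  0
 a  0  0  0  0  0  1  1
 b  0  1  1  1  1  1  1
 b  0  1  2  2  2  2  2
 a  0  1  2  2  2  3  3
 a  0  1  2  2  2  3  3
 a  0  1  2  2  2  3  3
 c  0  1  2  2  2  3  4

4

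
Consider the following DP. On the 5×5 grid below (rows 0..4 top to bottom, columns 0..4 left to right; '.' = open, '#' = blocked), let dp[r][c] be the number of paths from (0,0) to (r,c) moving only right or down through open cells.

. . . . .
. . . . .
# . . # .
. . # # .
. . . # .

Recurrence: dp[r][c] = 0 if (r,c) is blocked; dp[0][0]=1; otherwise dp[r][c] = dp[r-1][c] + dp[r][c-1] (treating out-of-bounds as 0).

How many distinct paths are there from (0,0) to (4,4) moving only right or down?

r\c   0   1   2   3   4
  0   1   1   1   1   1
  1   1   2   3   4   5
  2   0   2   5   0   5
  3   0   2   0   0   5
  4   0   2   2   0   5

5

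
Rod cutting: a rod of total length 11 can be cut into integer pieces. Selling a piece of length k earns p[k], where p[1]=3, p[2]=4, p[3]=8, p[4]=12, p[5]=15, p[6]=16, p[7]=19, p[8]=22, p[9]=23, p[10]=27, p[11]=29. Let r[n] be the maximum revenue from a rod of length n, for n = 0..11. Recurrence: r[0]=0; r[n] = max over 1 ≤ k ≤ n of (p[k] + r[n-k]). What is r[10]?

   n    0    1    2    3    4    5    6    7    8    9   10   11
r[n]    0    3    6    9   12   15   18   21   24   27   30   33

30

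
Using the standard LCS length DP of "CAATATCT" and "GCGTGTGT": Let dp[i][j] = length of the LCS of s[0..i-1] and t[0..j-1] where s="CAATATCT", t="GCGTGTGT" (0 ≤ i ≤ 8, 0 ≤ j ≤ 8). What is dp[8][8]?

4

   ''  G  C  G  T  G  T  G  T
''  0  0  0  0  0  0  0  0  0
 C  0  0  1  1  1  1  1  1  1
 A  0  0  1  1  1  1  1  1  1
 A  0  0  1  1  1  1  1  1  1
 T  0  0  1  1  2  2  2  2  2
 A  0  0  1  1  2  2  2  2  2
 T  0  0  1  1  2  2  3  3  3
 C  0  0  1  1  2  2  3  3  3
 T  0  0  1  1  2  2  3  3  4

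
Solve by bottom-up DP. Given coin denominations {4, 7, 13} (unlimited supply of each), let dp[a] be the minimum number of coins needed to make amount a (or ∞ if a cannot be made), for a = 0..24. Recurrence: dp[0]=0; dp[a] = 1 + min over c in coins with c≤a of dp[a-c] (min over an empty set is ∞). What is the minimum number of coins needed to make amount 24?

 a  0  1  2  3  4  5  6  7  8  9 10 11 12 13 14 15 16 17 18 19 20 21 22 23 24
dp  0  -  -  -  1  -  -  1  2  -  -  2  3  1  2  3  4  2  3  4  2  3  4  5  3
(- denotes ∞ / unreachable)

3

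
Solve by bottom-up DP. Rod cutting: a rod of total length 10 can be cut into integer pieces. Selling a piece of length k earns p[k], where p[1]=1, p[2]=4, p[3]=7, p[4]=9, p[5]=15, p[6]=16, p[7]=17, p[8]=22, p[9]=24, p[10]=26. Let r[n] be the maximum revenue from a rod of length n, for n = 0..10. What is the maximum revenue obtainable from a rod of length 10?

   n    0    1    2    3    4    5    6    7    8    9   10
r[n]    0    1    4    7    9   15   16   19   22   24   30

30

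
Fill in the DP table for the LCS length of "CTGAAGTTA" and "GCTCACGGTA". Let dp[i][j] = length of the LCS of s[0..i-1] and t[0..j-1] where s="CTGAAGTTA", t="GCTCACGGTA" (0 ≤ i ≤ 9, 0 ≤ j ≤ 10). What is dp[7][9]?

   ''  G  C  T  C  A  C  G  G  T  A
''  0  0  0  0  0  0  0  0  0  0  0
 C  0  0  1  1  1  1  1  1  1  1  1
 T  0  0  1  2  2  2  2  2  2  2  2
 G  0  1  1  2  2  2  2  3  3  3  3
 A  0  1  1  2  2  3  3  3  3  3  4
 A  0  1  1  2  2  3  3  3  3  3  4
 G  0  1  1  2  2  3  3  4  4  4  4
 T  0  1  1  2  2  3  3  4  4  5  5
 T  0  1  1  2  2  3  3  4  4  5  5
 A  0  1  1  2  2  3  3  4  4  5  6

5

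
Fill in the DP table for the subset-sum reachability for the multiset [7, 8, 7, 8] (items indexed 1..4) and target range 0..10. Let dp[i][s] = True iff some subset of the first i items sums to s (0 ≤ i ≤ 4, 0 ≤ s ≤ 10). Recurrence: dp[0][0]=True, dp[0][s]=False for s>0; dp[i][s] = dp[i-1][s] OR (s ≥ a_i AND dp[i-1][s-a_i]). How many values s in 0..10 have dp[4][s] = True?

3

i\s   0   1   2   3   4   5   6   7   8   9  10
  0   T   F   F   F   F   F   F   F   F   F   F
  1   T   F   F   F   F   F   F   T   F   F   F
  2   T   F   F   F   F   F   F   T   T   F   F
  3   T   F   F   F   F   F   F   T   T   F   F
  4   T   F   F   F   F   F   F   T   T   F   F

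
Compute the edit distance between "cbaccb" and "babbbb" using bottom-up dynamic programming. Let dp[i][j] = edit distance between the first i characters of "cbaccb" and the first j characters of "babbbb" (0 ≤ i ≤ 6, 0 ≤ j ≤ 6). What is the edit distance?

4

   ''  b  a  b  b  b  b
''  0  1  2  3  4  5  6
 c  1  1  2  3  4  5  6
 b  2  1  2  2  3  4  5
 a  3  2  1  2  3  4  5
 c  4  3  2  2  3  4  5
 c  5  4  3  3  3  4  5
 b  6  5  4  3  3  3  4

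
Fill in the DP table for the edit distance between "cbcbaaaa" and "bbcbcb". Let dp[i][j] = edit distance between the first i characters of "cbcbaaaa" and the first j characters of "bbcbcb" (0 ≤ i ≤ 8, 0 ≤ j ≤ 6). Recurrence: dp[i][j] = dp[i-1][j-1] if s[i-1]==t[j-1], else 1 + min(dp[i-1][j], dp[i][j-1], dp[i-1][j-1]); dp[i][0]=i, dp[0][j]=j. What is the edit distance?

5

   ''  b  b  c  b  c  b
''  0  1  2  3  4  5  6
 c  1  1  2  2  3  4  5
 b  2  1  1  2  2  3  4
 c  3  2  2  1  2  2  3
 b  4  3  2  2  1  2  2
 a  5  4  3  3  2  2  3
 a  6  5  4  4  3  3  3
 a  7  6  5  5  4  4  4
 a  8  7  6  6  5  5  5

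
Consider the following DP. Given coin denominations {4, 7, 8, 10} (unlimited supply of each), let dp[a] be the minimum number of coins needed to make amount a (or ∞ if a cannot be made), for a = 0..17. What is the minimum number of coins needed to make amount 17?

2

 a  0  1  2  3  4  5  6  7  8  9 10 11 12 13 14 15 16 17
dp  0  -  -  -  1  -  -  1  1  -  1  2  2  -  2  2  2  2
(- denotes ∞ / unreachable)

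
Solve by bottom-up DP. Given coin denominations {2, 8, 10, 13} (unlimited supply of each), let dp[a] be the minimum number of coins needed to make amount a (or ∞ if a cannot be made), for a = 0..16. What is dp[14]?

3

 a  0  1  2  3  4  5  6  7  8  9 10 11 12 13 14 15 16
dp  0  -  1  -  2  -  3  -  1  -  1  -  2  1  3  2  2
(- denotes ∞ / unreachable)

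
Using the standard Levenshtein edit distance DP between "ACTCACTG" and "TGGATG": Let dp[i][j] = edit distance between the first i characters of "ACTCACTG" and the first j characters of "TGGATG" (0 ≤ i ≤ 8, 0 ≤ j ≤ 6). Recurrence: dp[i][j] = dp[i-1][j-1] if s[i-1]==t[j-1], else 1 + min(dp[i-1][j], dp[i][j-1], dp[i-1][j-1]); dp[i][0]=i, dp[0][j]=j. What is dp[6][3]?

5

   ''  T  G  G  A  T  G
''  0  1  2  3  4  5  6
 A  1  1  2  3  3  4  5
 C  2  2  2  3  4  4  5
 T  3  2  3  3  4  4  5
 C  4  3  3  4  4  5  5
 A  5  4  4  4  4  5  6
 C  6  5  5  5  5  5  6
 T  7  6  6  6  6  5  6
 G  8  7  6  6  7  6  5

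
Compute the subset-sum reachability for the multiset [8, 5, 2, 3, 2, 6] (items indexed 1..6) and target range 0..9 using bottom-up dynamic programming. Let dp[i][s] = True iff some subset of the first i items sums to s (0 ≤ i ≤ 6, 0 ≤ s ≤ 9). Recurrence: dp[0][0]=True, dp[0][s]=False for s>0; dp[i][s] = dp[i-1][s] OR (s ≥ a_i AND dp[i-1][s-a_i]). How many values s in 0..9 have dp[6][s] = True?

9

i\s   0   1   2   3   4   5   6   7   8   9
  0   T   F   F   F   F   F   F   F   F   F
  1   T   F   F   F   F   F   F   F   T   F
  2   T   F   F   F   F   T   F   F   T   F
  3   T   F   T   F   F   T   F   T   T   F
  4   T   F   T   T   F   T   F   T   T   F
  5   T   F   T   T   T   T   F   T   T   T
  6   T   F   T   T   T   T   T   T   T   T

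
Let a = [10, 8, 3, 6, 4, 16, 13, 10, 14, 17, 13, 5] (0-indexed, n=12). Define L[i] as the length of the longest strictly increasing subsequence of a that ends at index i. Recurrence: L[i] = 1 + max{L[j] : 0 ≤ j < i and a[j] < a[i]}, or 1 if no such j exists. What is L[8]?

4

   i    0    1    2    3    4    5    6    7    8    9   10   11
a[i]   10    8    3    6    4   16   13   10   14   17   13    5
L[i]    1    1    1    2    2    3    3    3    4    5    4    3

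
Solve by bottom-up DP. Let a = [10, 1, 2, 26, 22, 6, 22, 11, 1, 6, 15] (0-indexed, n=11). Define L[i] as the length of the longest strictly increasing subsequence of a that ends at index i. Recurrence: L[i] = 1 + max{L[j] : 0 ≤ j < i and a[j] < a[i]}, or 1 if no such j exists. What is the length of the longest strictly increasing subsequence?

5

   i    0    1    2    3    4    5    6    7    8    9   10
a[i]   10    1    2   26   22    6   22   11    1    6   15
L[i]    1    1    2    3    3    3    4    4    1    3    5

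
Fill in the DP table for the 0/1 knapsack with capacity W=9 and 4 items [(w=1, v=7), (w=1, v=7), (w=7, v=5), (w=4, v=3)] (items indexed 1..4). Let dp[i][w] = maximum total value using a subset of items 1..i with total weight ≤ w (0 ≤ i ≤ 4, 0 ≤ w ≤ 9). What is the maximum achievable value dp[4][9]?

19

i\w   0   1   2   3   4   5   6   7   8   9
  0   0   0   0   0   0   0   0   0   0   0
  1   0   7   7   7   7   7   7   7   7   7
  2   0   7  14  14  14  14  14  14  14  14
  3   0   7  14  14  14  14  14  14  14  19
  4   0   7  14  14  14  14  17  17  17  19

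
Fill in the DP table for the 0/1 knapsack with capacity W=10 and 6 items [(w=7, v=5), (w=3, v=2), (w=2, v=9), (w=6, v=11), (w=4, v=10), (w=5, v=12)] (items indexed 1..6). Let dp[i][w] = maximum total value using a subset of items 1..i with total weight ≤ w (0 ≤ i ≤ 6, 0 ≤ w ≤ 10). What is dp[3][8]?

i\w   0   1   2   3   4   5   6   7   8   9  10
  0   0   0   0   0   0   0   0   0   0   0   0
  1   0   0   0   0   0   0   0   5   5   5   5
  2   0   0   0   2   2   2   2   5   5   5   7
  3   0   0   9   9   9  11  11  11  11  14  14
  4   0   0   9   9   9  11  11  11  20  20  20
  5   0   0   9   9  10  11  19  19  20  21  21
  6   0   0   9   9  10  12  19  21  21  22  23

11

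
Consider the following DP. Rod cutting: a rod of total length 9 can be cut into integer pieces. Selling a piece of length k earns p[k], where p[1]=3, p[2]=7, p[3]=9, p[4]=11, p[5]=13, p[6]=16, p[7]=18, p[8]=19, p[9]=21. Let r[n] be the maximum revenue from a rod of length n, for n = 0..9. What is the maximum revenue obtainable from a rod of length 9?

31

   n    0    1    2    3    4    5    6    7    8    9
r[n]    0    3    7   10   14   17   21   24   28   31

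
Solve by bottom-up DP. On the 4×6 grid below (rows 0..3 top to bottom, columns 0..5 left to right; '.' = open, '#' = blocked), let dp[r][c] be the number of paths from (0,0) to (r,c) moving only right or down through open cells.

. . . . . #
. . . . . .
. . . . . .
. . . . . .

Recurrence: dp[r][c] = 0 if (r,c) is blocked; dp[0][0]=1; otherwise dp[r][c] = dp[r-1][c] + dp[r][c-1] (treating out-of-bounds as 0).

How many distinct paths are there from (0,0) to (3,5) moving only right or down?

r\c   0   1   2   3   4   5
  0   1   1   1   1   1   0
  1   1   2   3   4   5   5
  2   1   3   6  10  15  20
  3   1   4  10  20  35  55

55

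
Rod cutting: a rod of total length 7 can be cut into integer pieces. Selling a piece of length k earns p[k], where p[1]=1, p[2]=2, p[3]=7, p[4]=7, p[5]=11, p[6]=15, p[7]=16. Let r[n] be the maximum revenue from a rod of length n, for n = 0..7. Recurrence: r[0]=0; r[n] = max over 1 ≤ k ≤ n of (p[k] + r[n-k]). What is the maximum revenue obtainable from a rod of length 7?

   n    0    1    2    3    4    5    6    7
r[n]    0    1    2    7    8   11   15   16

16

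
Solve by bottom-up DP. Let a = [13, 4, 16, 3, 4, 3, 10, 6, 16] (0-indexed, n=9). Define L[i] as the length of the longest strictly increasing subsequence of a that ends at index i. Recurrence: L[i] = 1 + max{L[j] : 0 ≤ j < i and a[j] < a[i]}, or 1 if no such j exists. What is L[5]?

1

   i    0    1    2    3    4    5    6    7    8
a[i]   13    4   16    3    4    3   10    6   16
L[i]    1    1    2    1    2    1    3    3    4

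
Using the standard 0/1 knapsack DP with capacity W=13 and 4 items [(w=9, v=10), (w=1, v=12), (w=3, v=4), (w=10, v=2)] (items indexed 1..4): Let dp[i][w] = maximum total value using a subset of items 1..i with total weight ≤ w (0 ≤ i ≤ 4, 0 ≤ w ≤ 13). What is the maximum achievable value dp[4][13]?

i\w   0   1   2   3   4   5   6   7   8   9  10  11  12  13
  0   0   0   0   0   0   0   0   0   0   0   0   0   0   0
  1   0   0   0   0   0   0   0   0   0  10  10  10  10  10
  2   0  12  12  12  12  12  12  12  12  12  22  22  22  22
  3   0  12  12  12  16  16  16  16  16  16  22  22  22  26
  4   0  12  12  12  16  16  16  16  16  16  22  22  22  26

26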